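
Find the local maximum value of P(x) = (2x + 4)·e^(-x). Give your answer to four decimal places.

5.4366

P'(x) = 2·e^(-x) + (2x + 4)·(-1)·e^(-x) = (-2x - 2)·e^(-x). Since e^(-x) > 0, the only critical point is x = -1.
P''(-1) has the same sign as -2 < 0, so this is a local maximum.
P(-1) = (2)·e^(1) ≈ 5.4366.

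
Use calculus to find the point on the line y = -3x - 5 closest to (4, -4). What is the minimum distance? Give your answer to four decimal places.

4.1110

Minimize D(x)^2 = (x - 4)^2 + (-3x - 1)^2.
d/dx[D^2] = 2(x - 4) + 2·(-3)·(-3x - 1) = 0 ⇒ x = 1/10.
Then y = -53/10 and the distance is √(169/10) ≈ 4.1110.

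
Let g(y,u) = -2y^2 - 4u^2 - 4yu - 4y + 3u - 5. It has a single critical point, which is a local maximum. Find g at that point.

25/8

∂g/∂y = -4y - 4u - 4 = 0 and ∂g/∂u = -4y - 8u + 3 = 0, so (y, u) = (-11/4, 7/4).
The Hessian has g_{yy} = -4, g_{uu} = -8, g_{yu} = -4, giving D = 16 > 0 with g_{yy} < 0, so the point is a local maximum.
g(-11/4, 7/4) = 25/8.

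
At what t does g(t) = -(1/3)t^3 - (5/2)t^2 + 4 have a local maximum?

g'(t) = -t^2 - 5t. Setting g'(t) = 0 gives t ∈ {-5, 0}.
Second-derivative test with g''(t) = -2t - 5: g''(-5) = 5 > 0 ⇒ local minimum; g''(0) = -5 < 0 ⇒ local maximum.
The local maximum is g(0) = 4.

0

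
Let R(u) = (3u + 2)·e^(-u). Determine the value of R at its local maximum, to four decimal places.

Differentiating with the product rule gives R'(u) = (-3u + 1)·e^(-u). Since e^(-u) > 0, the only critical point is u = 1/3.
R''(1/3) has the same sign as -3 < 0, so this is a local maximum.
R(1/3) = (3)·e^(-1/3) ≈ 2.1496.

2.1496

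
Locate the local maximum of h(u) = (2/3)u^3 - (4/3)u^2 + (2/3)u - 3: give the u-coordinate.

h'(u) = 2u^2 - (8/3)u + 2/3. Setting h'(u) = 0 gives u ∈ {1/3, 1}.
h''(u) = 4u - 8/3. h''(1/3) = -4/3 < 0 ⇒ local maximum; h''(1) = 4/3 > 0 ⇒ local minimum.
Thus h has its local maximum at u = 1/3, with value -235/81.

1/3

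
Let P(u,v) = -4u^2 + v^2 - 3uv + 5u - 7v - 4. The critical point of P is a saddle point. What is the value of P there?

∂P/∂u = -8u - 3v + 5 = 0 and ∂P/∂v = -3u + 2v - 7 = 0, so (u, v) = (-11/25, 71/25).
The Hessian has P_{uu} = -8, P_{vv} = 2, P_{uv} = -3, giving D = -25 < 0, so the point is a saddle point.
P(-11/25, 71/25) = -376/25.

-376/25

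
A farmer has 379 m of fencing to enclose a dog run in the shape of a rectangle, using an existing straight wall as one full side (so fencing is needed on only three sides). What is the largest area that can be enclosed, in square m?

143641/8

Let the sides perpendicular to the wall have length x and the parallel side y, so 2x + y = 379 and the area is A = xy = x(379 − 2x).
A'(x) = 379 − 4x = 0 gives x = 379/4, and A''(x) = −4 < 0 confirms a maximum.
Then y = 379 − 2·379/4 = 379/2 and A = 143641/8.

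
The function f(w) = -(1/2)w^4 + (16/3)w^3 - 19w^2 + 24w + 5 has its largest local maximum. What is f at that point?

Critical points: f'(w) = -2w^3 + 16w^2 - 38w + 24 vanishes at w = 1, 3, 4.
f''(w) = -6w^2 + 32w - 38. f''(1) = -12 < 0 ⇒ local maximum; f''(3) = 4 > 0 ⇒ local minimum; f''(4) = -6 < 0 ⇒ local maximum.
The largest local maximum is f(1) = 89/6.

89/6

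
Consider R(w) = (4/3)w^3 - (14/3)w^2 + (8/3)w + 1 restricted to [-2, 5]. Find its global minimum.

-101/3

R'(w) = 4w^2 - (28/3)w + 8/3, which vanishes at w = 1/3 and w = 2.
Candidates: R(-2) = -101/3; R(1/3) = 115/81; R(2) = -5/3; R(5) = 193/3.
The minimum over the interval is -101/3, attained at w = -2.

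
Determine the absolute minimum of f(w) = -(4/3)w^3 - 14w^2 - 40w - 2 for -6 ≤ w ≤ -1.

44/3

Differentiating, f'(w) = -4w^2 - 28w - 40; which vanishes at w = -5 and w = -2.
Candidates: f(-6) = 22; f(-5) = 44/3; f(-2) = 98/3; f(-1) = 76/3.
Hence the absolute minimum is 44/3 at w = -5.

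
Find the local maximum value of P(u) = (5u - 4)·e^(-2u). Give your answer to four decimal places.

0.1857

P'(u) = 5·e^(-2u) + (5u - 4)·(-2)·e^(-2u) = (-10u + 13)·e^(-2u). Since e^(-2u) > 0, the only critical point is u = 13/10.
P''(13/10) has the same sign as -10 < 0, so this is a local maximum.
P(13/10) = (5/2)·e^(-13/5) ≈ 0.1857.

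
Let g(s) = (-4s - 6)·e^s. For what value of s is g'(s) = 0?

By the product rule, g'(s) = (-4s - 10)·e^s. Since e^s > 0, the only critical point is s = -5/2.
g''(-5/2) has the same sign as -4 < 0, so this is a local maximum.
g(-5/2) = (4)·e^(-5/2) ≈ 0.3283.

-5/2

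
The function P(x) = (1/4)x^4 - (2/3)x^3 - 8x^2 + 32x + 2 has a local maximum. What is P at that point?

P'(x) = x^3 - 2x^2 - 16x + 32. Setting P'(x) = 0 gives x ∈ {-4, 2, 4}.
Second-derivative test with P''(x) = 3x^2 - 4x - 16: P''(-4) = 48 > 0 ⇒ local minimum; P''(2) = -12 < 0 ⇒ local maximum; P''(4) = 16 > 0 ⇒ local minimum.
The local maximum is P(2) = 98/3.

98/3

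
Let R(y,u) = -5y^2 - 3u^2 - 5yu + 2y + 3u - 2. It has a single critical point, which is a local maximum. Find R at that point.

∂R/∂y = -10y - 5u + 2 = 0 and ∂R/∂u = -5y - 6u + 3 = 0, so (y, u) = (-3/35, 4/7).
The Hessian has R_{yy} = -10, R_{uu} = -6, R_{yu} = -5, giving D = 35 > 0 with R_{yy} < 0, so the point is a local maximum.
R(-3/35, 4/7) = -43/35.

-43/35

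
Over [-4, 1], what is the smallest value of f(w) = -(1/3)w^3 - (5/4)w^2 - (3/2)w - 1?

-49/12

The derivative is -w^2 - (5/2)w - 3/2, which vanishes at w = -3/2 and w = -1.
Evaluating at the critical points and endpoints: f(-4) = 19/3, f(-3/2) = -7/16, f(-1) = -5/12, f(1) = -49/12.
Hence the absolute minimum is -49/12 at w = 1.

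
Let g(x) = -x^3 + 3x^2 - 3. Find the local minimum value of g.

-3

g'(x) = -3x^2 + 6x. Setting g'(x) = 0 gives x ∈ {0, 2}.
Second-derivative test with g''(x) = -6x + 6: g''(0) = 6 > 0 ⇒ local minimum; g''(2) = -6 < 0 ⇒ local maximum.
The local minimum is g(0) = -3.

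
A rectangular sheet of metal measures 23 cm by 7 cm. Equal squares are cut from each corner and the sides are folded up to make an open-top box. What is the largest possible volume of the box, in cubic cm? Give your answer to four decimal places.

120.3845

With cut size x, the volume is V(x) = x(23 − 2x)(7 − 2x) for 0 < x < 3.5.
V'(x) = 12x^2 − 120x + 161. Setting V'(x) = 0 gives x ≈ 1.5966 (the root in (0, 3.5)).
V''(x) = 24x − 120 is negative there, so this is the maximum; V ≈ 120.3845.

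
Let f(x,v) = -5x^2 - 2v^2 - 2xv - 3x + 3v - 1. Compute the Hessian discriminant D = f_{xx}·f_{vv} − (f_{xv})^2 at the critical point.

∂f/∂x = -10x - 2v - 3 = 0 and ∂f/∂v = -2x - 4v + 3 = 0, so (x, v) = (-1/2, 1).
The Hessian has f_{xx} = -10, f_{vv} = -4, f_{xv} = -2, giving D = 36 > 0 with f_{xx} < 0, so the point is a local maximum.
D = (-10)·(-4) − (-2)^2 = 36.

36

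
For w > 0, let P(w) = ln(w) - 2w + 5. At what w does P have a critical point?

1/2

P'(w) = 1/w − 2 = 0 gives w = 1/2.
P''(w) = -1/w², which is negative for w > 0, so this is a local maximum.
P(1/2) = 1·ln(1/2) - 1 + 5 ≈ 3.3069.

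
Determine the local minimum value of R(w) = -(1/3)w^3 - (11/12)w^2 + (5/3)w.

Critical points: R'(w) = -w^2 - (11/6)w + 5/3 vanishes at w = -5/2, 2/3.
R''(w) = -2w - 11/6. R''(-5/2) = 19/6 > 0 ⇒ local minimum; R''(2/3) = -19/6 < 0 ⇒ local maximum.
The local minimum is R(-5/2) = -75/16.

-75/16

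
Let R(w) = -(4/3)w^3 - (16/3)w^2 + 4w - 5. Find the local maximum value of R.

R'(w) = -4w^2 - (32/3)w + 4. Setting R'(w) = 0 gives w ∈ {-3, 1/3}.
Since R''(w) = -8w - 32/3, we get R''(-3) = 40/3 > 0 ⇒ local minimum; R''(1/3) = -40/3 < 0 ⇒ local maximum.
Thus R has its local maximum at w = 1/3, with value -349/81.

-349/81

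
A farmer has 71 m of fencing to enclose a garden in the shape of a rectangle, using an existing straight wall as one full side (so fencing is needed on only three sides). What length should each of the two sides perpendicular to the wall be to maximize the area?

Let the sides perpendicular to the wall have length x and the parallel side y, so 2x + y = 71 and the area is A = xy = x(71 − 2x).
A'(x) = 71 − 4x = 0 gives x = 71/4, and A''(x) = −4 < 0 confirms a maximum.
Then y = 71 − 2·71/4 = 71/2 and A = 5041/8.

71/4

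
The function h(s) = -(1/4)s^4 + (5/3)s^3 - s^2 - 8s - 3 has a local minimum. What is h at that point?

h'(s) = -s^3 + 5s^2 - 2s - 8 = 0 at s = -1, 2, 4.
h''(s) = -3s^2 + 10s - 2. h''(-1) = -15 < 0 ⇒ local maximum; h''(2) = 6 > 0 ⇒ local minimum; h''(4) = -10 < 0 ⇒ local maximum.
So the local minimum value is h(2) = -41/3.

-41/3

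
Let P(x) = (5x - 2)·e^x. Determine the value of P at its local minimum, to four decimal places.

-2.7441

P'(x) = 5·e^x + (5x - 2)·1·e^x = (5x + 3)·e^x. Since e^x > 0, the only critical point is x = -3/5.
P''(-3/5) has the same sign as 5 > 0, so this is a local minimum.
P(-3/5) = (-5)·e^(-3/5) ≈ -2.7441.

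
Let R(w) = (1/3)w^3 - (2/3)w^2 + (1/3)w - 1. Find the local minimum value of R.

Critical points: R'(w) = w^2 - (4/3)w + 1/3 vanishes at w = 1/3, 1.
R''(w) = 2w - 4/3. R''(1/3) = -2/3 < 0 ⇒ local maximum; R''(1) = 2/3 > 0 ⇒ local minimum.
The local minimum is R(1) = -1.

-1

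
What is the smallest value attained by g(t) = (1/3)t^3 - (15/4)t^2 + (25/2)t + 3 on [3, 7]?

161/12

g'(t) = t^2 - (15/2)t + 25/2, whose only zero in [3, 7] is t = 5.
Evaluating at the critical points and endpoints: g(3) = 63/4; g(5) = 161/12; g(7) = 253/12.
Hence the absolute minimum is 161/12 at t = 5.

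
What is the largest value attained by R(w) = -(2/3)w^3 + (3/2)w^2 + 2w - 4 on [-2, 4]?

Differentiating, R'(w) = -2w^2 + 3w + 2; which vanishes at w = -1/2 and w = 2.
Compare values at every candidate in [-2, 4]: R(-2) = 10/3; R(-1/2) = -109/24; R(2) = 2/3; R(4) = -44/3.
So the maximum is R(-2) = 10/3.

10/3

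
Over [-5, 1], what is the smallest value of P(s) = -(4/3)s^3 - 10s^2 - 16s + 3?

-73/3

The derivative is -4s^2 - 20s - 16, which vanishes at s = -4 and s = -1.
Evaluating at the critical points and endpoints: P(-5) = -1/3, P(-4) = -23/3, P(-1) = 31/3, P(1) = -73/3.
Hence the absolute minimum is -73/3 at s = 1.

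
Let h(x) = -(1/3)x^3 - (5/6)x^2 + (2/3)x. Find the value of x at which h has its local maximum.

1/3

Critical points: h'(x) = -x^2 - (5/3)x + 2/3 vanishes at x = -2, 1/3.
Second-derivative test with h''(x) = -2x - 5/3: h''(-2) = 7/3 > 0 ⇒ local minimum; h''(1/3) = -7/3 < 0 ⇒ local maximum.
So the local maximum value is h(1/3) = 19/162.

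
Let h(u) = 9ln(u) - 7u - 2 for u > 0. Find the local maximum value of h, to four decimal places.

-8.7382

h'(u) = 9/u − 7 = 0 gives u = 9/7.
h''(u) = -9/u², which is negative for u > 0, so this is a local maximum.
h(9/7) = 9·ln(9/7) - 9 - 2 ≈ -8.7382.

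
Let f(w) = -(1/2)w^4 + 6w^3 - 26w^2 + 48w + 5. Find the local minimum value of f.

f'(w) = -2w^3 + 18w^2 - 52w + 48 = 0 at w = 2, 3, 4.
f''(w) = -6w^2 + 36w - 52. f''(2) = -4 < 0 ⇒ local maximum; f''(3) = 2 > 0 ⇒ local minimum; f''(4) = -4 < 0 ⇒ local maximum.
The local minimum is f(3) = 73/2.

73/2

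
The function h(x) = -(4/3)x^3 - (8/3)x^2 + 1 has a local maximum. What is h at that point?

Critical points: h'(x) = -4x^2 - (16/3)x vanishes at x = -4/3, 0.
Since h''(x) = -8x - 16/3, we get h''(-4/3) = 16/3 > 0 ⇒ local minimum; h''(0) = -16/3 < 0 ⇒ local maximum.
The local maximum is h(0) = 1.

1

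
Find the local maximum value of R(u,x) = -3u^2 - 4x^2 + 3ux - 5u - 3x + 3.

∂R/∂u = -6u + 3x - 5 = 0 and ∂R/∂x = 3u - 8x - 3 = 0, so (u, x) = (-49/39, -11/13).
The Hessian has R_{uu} = -6, R_{xx} = -8, R_{ux} = 3, giving D = 39 > 0 with R_{uu} < 0, so the point is a local maximum.
R(-49/39, -11/13) = 289/39.

289/39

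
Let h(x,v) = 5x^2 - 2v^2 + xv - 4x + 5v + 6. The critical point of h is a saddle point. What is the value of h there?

359/41

∂h/∂x = 10x + v - 4 = 0 and ∂h/∂v = x - 4v + 5 = 0, so (x, v) = (11/41, 54/41).
The Hessian has h_{xx} = 10, h_{vv} = -4, h_{xv} = 1, giving D = -41 < 0, so the point is a saddle point.
h(11/41, 54/41) = 359/41.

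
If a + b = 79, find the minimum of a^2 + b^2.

With a + b = 79, a^2 + b^2 = a^2 + (79 − a)^2.
The derivative 2a − 2(79 − a) = 4a − 158 vanishes at a = 79/2; second derivative 4 > 0, a minimum.
The minimum is 2·(79/2)^2 = 6241/2.

6241/2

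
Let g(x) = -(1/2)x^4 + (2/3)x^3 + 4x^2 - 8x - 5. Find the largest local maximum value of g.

g'(x) = -2x^3 + 2x^2 + 8x - 8 = 0 at x = -2, 1, 2.
Since g''(x) = -6x^2 + 4x + 8, we get g''(-2) = -24 < 0 ⇒ local maximum; g''(1) = 6 > 0 ⇒ local minimum; g''(2) = -8 < 0 ⇒ local maximum.
So the largest local maximum value is g(-2) = 41/3.

41/3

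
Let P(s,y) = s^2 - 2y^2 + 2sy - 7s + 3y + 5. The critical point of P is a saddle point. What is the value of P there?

∂P/∂s = 2s + 2y - 7 = 0 and ∂P/∂y = 2s - 4y + 3 = 0, so (s, y) = (11/6, 5/3).
The Hessian has P_{ss} = 2, P_{yy} = -4, P_{sy} = 2, giving D = -12 < 0, so the point is a saddle point.
P(11/6, 5/3) = 13/12.

13/12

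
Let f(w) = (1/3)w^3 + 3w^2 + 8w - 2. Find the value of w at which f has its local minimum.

Critical points: f'(w) = w^2 + 6w + 8 vanishes at w = -4, -2.
f''(w) = 2w + 6. f''(-4) = -2 < 0 ⇒ local maximum; f''(-2) = 2 > 0 ⇒ local minimum.
Thus f has its local minimum at w = -2, with value -26/3.

-2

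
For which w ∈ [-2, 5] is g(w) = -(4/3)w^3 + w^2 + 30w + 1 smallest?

-2

The derivative is -4w^2 + 2w + 30, whose only zero in [-2, 5] is w = 3.
Evaluating at the critical points and endpoints: g(-2) = -133/3; g(3) = 64; g(5) = 28/3.
Hence the absolute minimum is -133/3 at w = -2.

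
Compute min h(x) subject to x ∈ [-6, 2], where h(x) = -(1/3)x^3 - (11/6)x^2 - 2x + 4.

h'(x) = -x^2 - (11/3)x - 2, which vanishes at x = -3 and x = -2/3.
Candidates: h(-6) = 22,  h(-3) = 5/2,  h(-2/3) = 374/81,  h(2) = -10.
So the minimum is h(2) = -10.

-10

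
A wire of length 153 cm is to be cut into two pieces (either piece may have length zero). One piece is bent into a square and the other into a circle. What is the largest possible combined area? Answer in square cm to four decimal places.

Let x be the length used for the square. Square side x/4; circle radius (153−x)/(2π).
A(x) = (x/4)² + π·((153−x)/(2π))² = x²/16 + (153−x)²/(4π) for 0 ≤ x ≤ 153. A'(x) = x/8 − (153−x)/(2π) = 0 gives x = 4·153/(π+4) ≈ 85.6952.
A'' > 0, so the interior critical point is a minimum; the maximum is at an endpoint. A(0) = 1862.8290 and A(153) = 1463.0625, so the largest area is 1862.8290.

1862.8290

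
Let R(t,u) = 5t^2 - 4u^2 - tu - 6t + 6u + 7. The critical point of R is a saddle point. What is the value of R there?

∂R/∂t = 10t - u - 6 = 0 and ∂R/∂u = -t - 8u + 6 = 0, so (t, u) = (2/3, 2/3).
The Hessian has R_{tt} = 10, R_{uu} = -8, R_{tu} = -1, giving D = -81 < 0, so the point is a saddle point.
R(2/3, 2/3) = 7.

7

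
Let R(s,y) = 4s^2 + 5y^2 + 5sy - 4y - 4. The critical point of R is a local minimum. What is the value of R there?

-284/55

∂R/∂s = 8s + 5y = 0 and ∂R/∂y = 5s + 10y - 4 = 0, so (s, y) = (-4/11, 32/55).
The Hessian has R_{ss} = 8, R_{yy} = 10, R_{sy} = 5, giving D = 55 > 0 with R_{ss} > 0, so the point is a local minimum.
R(-4/11, 32/55) = -284/55.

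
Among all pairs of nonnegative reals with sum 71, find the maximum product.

5041/4

With x + y = 71, the product is P(x) = x(71 − x).
P'(x) = 71 − 2x = 0 gives x = 71/2; P'' = −2 < 0, so this is the maximum.
P = 71/2·71/2 = 5041/4.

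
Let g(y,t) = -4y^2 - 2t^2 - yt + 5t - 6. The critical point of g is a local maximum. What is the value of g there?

∂g/∂y = -8y - t = 0 and ∂g/∂t = -y - 4t + 5 = 0, so (y, t) = (-5/31, 40/31).
The Hessian has g_{yy} = -8, g_{tt} = -4, g_{yt} = -1, giving D = 31 > 0 with g_{yy} < 0, so the point is a local maximum.
g(-5/31, 40/31) = -86/31.

-86/31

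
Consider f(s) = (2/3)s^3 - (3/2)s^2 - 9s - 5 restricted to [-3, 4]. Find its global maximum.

23/8

f'(s) = 2s^2 - 3s - 9, which vanishes at s = -3/2 and s = 3.
Evaluating at the critical points and endpoints: f(-3) = -19/2,  f(-3/2) = 23/8,  f(3) = -55/2,  f(4) = -67/3.
Hence the absolute maximum is 23/8 at s = -3/2.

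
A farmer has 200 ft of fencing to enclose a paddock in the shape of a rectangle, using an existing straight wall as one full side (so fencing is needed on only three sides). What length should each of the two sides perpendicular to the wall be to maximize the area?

Let the sides perpendicular to the wall have length x and the parallel side y, so 2x + y = 200 and the area is A = xy = x(200 − 2x).
A'(x) = 200 − 4x = 0 gives x = 50, and A''(x) = −4 < 0 confirms a maximum.
Then y = 200 − 2·50 = 100 and A = 5000.

50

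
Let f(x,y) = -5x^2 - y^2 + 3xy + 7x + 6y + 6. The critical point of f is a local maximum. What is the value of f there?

421/11

∂f/∂x = -10x + 3y + 7 = 0 and ∂f/∂y = 3x - 2y + 6 = 0, so (x, y) = (32/11, 81/11).
The Hessian has f_{xx} = -10, f_{yy} = -2, f_{xy} = 3, giving D = 11 > 0 with f_{xx} < 0, so the point is a local maximum.
f(32/11, 81/11) = 421/11.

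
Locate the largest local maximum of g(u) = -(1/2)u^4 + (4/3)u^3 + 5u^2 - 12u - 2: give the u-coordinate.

-2

g'(u) = -2u^3 + 4u^2 + 10u - 12. Setting g'(u) = 0 gives u ∈ {-2, 1, 3}.
Since g''(u) = -6u^2 + 8u + 10, we get g''(-2) = -30 < 0 ⇒ local maximum; g''(1) = 12 > 0 ⇒ local minimum; g''(3) = -20 < 0 ⇒ local maximum.
So the largest local maximum value is g(-2) = 70/3.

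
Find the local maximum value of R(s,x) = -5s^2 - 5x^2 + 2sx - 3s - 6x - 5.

∂R/∂s = -10s + 2x - 3 = 0 and ∂R/∂x = 2s - 10x - 6 = 0, so (s, x) = (-7/16, -11/16).
The Hessian has R_{ss} = -10, R_{xx} = -10, R_{sx} = 2, giving D = 96 > 0 with R_{ss} < 0, so the point is a local maximum.
R(-7/16, -11/16) = -73/32.

-73/32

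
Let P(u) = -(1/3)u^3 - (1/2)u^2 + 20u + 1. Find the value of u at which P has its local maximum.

P'(u) = -u^2 - u + 20 = 0 at u = -5, 4.
P''(u) = -2u - 1. P''(-5) = 9 > 0 ⇒ local minimum; P''(4) = -9 < 0 ⇒ local maximum.
Thus P has its local maximum at u = 4, with value 155/3.

4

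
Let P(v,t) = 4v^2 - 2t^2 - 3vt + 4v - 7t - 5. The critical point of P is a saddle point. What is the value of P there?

∂P/∂v = 8v - 3t + 4 = 0 and ∂P/∂t = -3v - 4t - 7 = 0, so (v, t) = (-37/41, -44/41).
The Hessian has P_{vv} = 8, P_{tt} = -4, P_{vt} = -3, giving D = -41 < 0, so the point is a saddle point.
P(-37/41, -44/41) = -125/41.

-125/41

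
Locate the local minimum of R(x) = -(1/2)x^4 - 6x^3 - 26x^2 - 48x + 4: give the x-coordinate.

-3

R'(x) = -2x^3 - 18x^2 - 52x - 48. Setting R'(x) = 0 gives x ∈ {-4, -3, -2}.
Since R''(x) = -6x^2 - 36x - 52, we get R''(-4) = -4 < 0 ⇒ local maximum; R''(-3) = 2 > 0 ⇒ local minimum; R''(-2) = -4 < 0 ⇒ local maximum.
The local minimum is R(-3) = 71/2.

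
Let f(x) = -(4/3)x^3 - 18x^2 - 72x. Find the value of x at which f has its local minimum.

-6

f'(x) = -4x^2 - 36x - 72 = 0 at x = -6, -3.
Since f''(x) = -8x - 36, we get f''(-6) = 12 > 0 ⇒ local minimum; f''(-3) = -12 < 0 ⇒ local maximum.
The local minimum is f(-6) = 72.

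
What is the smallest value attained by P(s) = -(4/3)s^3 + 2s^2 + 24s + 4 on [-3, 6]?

-68

Differentiating, P'(s) = -4s^2 + 4s + 24; which vanishes at s = -2 and s = 3.
Candidates: P(-3) = -14,  P(-2) = -76/3,  P(3) = 58,  P(6) = -68.
Hence the absolute minimum is -68 at s = 6.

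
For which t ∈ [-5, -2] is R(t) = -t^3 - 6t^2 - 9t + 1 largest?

-5

Differentiating, R'(t) = -3t^2 - 12t - 9; whose only zero in [-5, -2] is t = -3.
Candidates: R(-5) = 21,  R(-3) = 1,  R(-2) = 3.
The maximum over the interval is 21, attained at t = -5.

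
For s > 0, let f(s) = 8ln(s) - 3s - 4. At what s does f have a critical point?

f'(s) = 8/s − 3 = 0 gives s = 8/3.
f''(s) = -8/s², which is negative for s > 0, so this is a local maximum.
f(8/3) = 8·ln(8/3) - 8 - 4 ≈ -4.1534.

8/3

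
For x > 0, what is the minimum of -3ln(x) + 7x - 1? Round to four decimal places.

4.5419

R'(x) = -3/x + 7 = 0 gives x = 3/7.
R''(x) = 3/x², which is positive for x > 0, so this is a local minimum.
R(3/7) = -3·ln(3/7) + 3 - 1 ≈ 4.5419.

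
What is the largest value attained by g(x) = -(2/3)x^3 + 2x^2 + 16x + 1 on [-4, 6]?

163/3

g'(x) = -2x^2 + 4x + 16, which vanishes at x = -2 and x = 4.
Compare values at every candidate in [-4, 6]: g(-4) = 35/3, g(-2) = -53/3, g(4) = 163/3, g(6) = 25.
So the maximum is g(4) = 163/3.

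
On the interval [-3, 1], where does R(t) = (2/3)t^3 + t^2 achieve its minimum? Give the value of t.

Differentiating, R'(t) = 2t^2 + 2t; which vanishes at t = -1 and t = 0.
Compare values at every candidate in [-3, 1]: R(-3) = -9, R(-1) = 1/3, R(0) = 0, R(1) = 5/3.
Hence the absolute minimum is -9 at t = -3.

-3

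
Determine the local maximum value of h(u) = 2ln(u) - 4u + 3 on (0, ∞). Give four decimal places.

-0.3863

h'(u) = 2/u − 4 = 0 gives u = 1/2.
h''(u) = -2/u², which is negative for u > 0, so this is a local maximum.
h(1/2) = 2·ln(1/2) - 2 + 3 ≈ -0.3863.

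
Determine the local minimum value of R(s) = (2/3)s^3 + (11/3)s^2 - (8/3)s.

-37/81

R'(s) = 2s^2 + (22/3)s - 8/3. Setting R'(s) = 0 gives s ∈ {-4, 1/3}.
Since R''(s) = 4s + 22/3, we get R''(-4) = -26/3 < 0 ⇒ local maximum; R''(1/3) = 26/3 > 0 ⇒ local minimum.
So the local minimum value is R(1/3) = -37/81.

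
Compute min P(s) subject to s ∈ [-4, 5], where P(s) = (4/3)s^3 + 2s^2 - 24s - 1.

Differentiating, P'(s) = 4s^2 + 4s - 24; which vanishes at s = -3 and s = 2.
Evaluating at the critical points and endpoints: P(-4) = 125/3; P(-3) = 53; P(2) = -91/3; P(5) = 287/3.
The minimum over the interval is -91/3, attained at s = 2.

-91/3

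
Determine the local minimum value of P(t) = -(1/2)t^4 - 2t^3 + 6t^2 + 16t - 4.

P'(t) = -2t^3 - 6t^2 + 12t + 16. Setting P'(t) = 0 gives t ∈ {-4, -1, 2}.
P''(t) = -6t^2 - 12t + 12. P''(-4) = -36 < 0 ⇒ local maximum; P''(-1) = 18 > 0 ⇒ local minimum; P''(2) = -36 < 0 ⇒ local maximum.
So the local minimum value is P(-1) = -25/2.

-25/2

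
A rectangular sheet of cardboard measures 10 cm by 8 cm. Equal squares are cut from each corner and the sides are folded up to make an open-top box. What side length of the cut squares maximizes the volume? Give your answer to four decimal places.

1.4725

With cut size x, the volume is V(x) = x(10 − 2x)(8 − 2x) for 0 < x < 4.
V'(x) = 12x^2 − 72x + 80. Setting V'(x) = 0 gives x ≈ 1.4725 (the root in (0, 4)).
V''(x) = 24x − 72 is negative there, so this is the maximum; V ≈ 52.5138.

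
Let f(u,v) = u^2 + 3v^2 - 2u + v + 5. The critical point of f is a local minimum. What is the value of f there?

47/12

∂f/∂u = 2u - 2 = 0 and ∂f/∂v = 6v + 1 = 0, so (u, v) = (1, -1/6).
The Hessian has f_{uu} = 2, f_{vv} = 6, f_{uv} = 0, giving D = 12 > 0 with f_{uu} > 0, so the point is a local minimum.
f(1, -1/6) = 47/12.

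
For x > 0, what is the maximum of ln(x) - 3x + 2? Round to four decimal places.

-0.0986

P'(x) = 1/x − 3 = 0 gives x = 1/3.
P''(x) = -1/x², which is negative for x > 0, so this is a local maximum.
P(1/3) = 1·ln(1/3) - 1 + 2 ≈ -0.0986.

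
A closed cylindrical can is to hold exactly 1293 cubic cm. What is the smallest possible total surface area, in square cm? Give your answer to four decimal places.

With radius r and height h, πr²h = 1293 so h = 1293/(πr²), and S(r) = 2πr² + 2πrh = 2πr² + 2·1293/r.
S'(r) = 4πr − 2·1293/r² = 0 ⇒ r³ = 1293/(2π), so r ≈ 5.9039 and h = 2r ≈ 11.8078.
S''(r) = 4π + 4·1293/r³ > 0, so this is the minimum; S ≈ 657.0225.

657.0225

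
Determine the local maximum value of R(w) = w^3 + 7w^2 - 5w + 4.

R'(w) = 3w^2 + 14w - 5. Setting R'(w) = 0 gives w ∈ {-5, 1/3}.
Second-derivative test with R''(w) = 6w + 14: R''(-5) = -16 < 0 ⇒ local maximum; R''(1/3) = 16 > 0 ⇒ local minimum.
Thus R has its local maximum at w = -5, with value 79.

79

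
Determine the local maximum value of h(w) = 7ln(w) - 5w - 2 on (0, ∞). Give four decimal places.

-6.6447

h'(w) = 7/w − 5 = 0 gives w = 7/5.
h''(w) = -7/w², which is negative for w > 0, so this is a local maximum.
h(7/5) = 7·ln(7/5) - 7 - 2 ≈ -6.6447.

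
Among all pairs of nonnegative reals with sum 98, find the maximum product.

With x + y = 98, the product is P(x) = x(98 − x).
P'(x) = 98 − 2x = 0 gives x = 49; P'' = −2 < 0, so this is the maximum.
P = 49·49 = 2401.

2401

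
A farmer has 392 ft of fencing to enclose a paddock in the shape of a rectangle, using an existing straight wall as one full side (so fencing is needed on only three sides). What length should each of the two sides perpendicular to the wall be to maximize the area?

Let the sides perpendicular to the wall have length x and the parallel side y, so 2x + y = 392 and the area is A = xy = x(392 − 2x).
A'(x) = 392 − 4x = 0 gives x = 98, and A''(x) = −4 < 0 confirms a maximum.
Then y = 392 − 2·98 = 196 and A = 19208.

98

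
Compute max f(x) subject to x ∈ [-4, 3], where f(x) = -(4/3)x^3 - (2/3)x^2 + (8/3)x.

64

The derivative is -4x^2 - (4/3)x + 8/3, which vanishes at x = -1 and x = 2/3.
Candidates: f(-4) = 64, f(-1) = -2, f(2/3) = 88/81, f(3) = -34.
Hence the absolute maximum is 64 at x = -4.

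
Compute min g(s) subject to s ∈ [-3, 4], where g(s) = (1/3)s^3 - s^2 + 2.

g'(s) = s^2 - 2s, which vanishes at s = 0 and s = 2.
Evaluating at the critical points and endpoints: g(-3) = -16, g(0) = 2, g(2) = 2/3, g(4) = 22/3.
Hence the absolute minimum is -16 at s = -3.

-16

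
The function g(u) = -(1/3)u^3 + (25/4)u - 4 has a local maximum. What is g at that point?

77/12

Critical points: g'(u) = -u^2 + 25/4 vanishes at u = -5/2, 5/2.
Since g''(u) = -2u, we get g''(-5/2) = 5 > 0 ⇒ local minimum; g''(5/2) = -5 < 0 ⇒ local maximum.
So the local maximum value is g(5/2) = 77/12.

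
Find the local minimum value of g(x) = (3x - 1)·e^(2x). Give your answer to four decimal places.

Differentiating with the product rule gives g'(x) = (6x + 1)·e^(2x). Since e^(2x) > 0, the only critical point is x = -1/6.
g''(-1/6) has the same sign as 6 > 0, so this is a local minimum.
g(-1/6) = (-3/2)·e^(-1/3) ≈ -1.0748.

-1.0748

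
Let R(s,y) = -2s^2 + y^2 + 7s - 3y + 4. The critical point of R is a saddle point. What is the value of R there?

63/8

∂R/∂s = -4s + 7 = 0 and ∂R/∂y = 2y - 3 = 0, so (s, y) = (7/4, 3/2).
The Hessian has R_{ss} = -4, R_{yy} = 2, R_{sy} = 0, giving D = -8 < 0, so the point is a saddle point.
R(7/4, 3/2) = 63/8.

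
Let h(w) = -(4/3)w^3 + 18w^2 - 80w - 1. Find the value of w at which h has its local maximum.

h'(w) = -4w^2 + 36w - 80. Setting h'(w) = 0 gives w ∈ {4, 5}.
Second-derivative test with h''(w) = -8w + 36: h''(4) = 4 > 0 ⇒ local minimum; h''(5) = -4 < 0 ⇒ local maximum.
So the local maximum value is h(5) = -353/3.

5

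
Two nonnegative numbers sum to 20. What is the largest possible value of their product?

100

With x + y = 20, the product is P(x) = x(20 − x).
P'(x) = 20 − 2x = 0 gives x = 10; P'' = −2 < 0, so this is the maximum.
P = 10·10 = 100.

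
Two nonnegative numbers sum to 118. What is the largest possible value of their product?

3481

With x + y = 118, the product is P(x) = x(118 − x).
P'(x) = 118 − 2x = 0 gives x = 59; P'' = −2 < 0, so this is the maximum.
P = 59·59 = 3481.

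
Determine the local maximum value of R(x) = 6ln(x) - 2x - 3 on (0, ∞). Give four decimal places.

-2.4083

R'(x) = 6/x − 2 = 0 gives x = 3.
R''(x) = -6/x², which is negative for x > 0, so this is a local maximum.
R(3) = 6·ln(3) - 6 - 3 ≈ -2.4083.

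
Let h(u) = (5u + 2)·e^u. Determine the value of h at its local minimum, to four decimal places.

-1.2330

By the product rule, h'(u) = (5u + 7)·e^u. Since e^u > 0, the only critical point is u = -7/5.
h''(-7/5) has the same sign as 5 > 0, so this is a local minimum.
h(-7/5) = (-5)·e^(-7/5) ≈ -1.2330.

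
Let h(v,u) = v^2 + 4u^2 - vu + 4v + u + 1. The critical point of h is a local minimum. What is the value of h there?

-18/5

∂h/∂v = 2v - u + 4 = 0 and ∂h/∂u = -v + 8u + 1 = 0, so (v, u) = (-11/5, -2/5).
The Hessian has h_{vv} = 2, h_{uu} = 8, h_{vu} = -1, giving D = 15 > 0 with h_{vv} > 0, so the point is a local minimum.
h(-11/5, -2/5) = -18/5.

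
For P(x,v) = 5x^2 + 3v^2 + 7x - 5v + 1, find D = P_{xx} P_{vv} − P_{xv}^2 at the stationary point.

∂P/∂x = 10x + 7 = 0 and ∂P/∂v = 6v - 5 = 0, so (x, v) = (-7/10, 5/6).
The Hessian has P_{xx} = 10, P_{vv} = 6, P_{xv} = 0, giving D = 60 > 0 with P_{xx} > 0, so the point is a local minimum.
D = (10)·(6) − (0)^2 = 60.

60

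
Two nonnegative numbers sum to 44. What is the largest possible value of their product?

484

With x + y = 44, the product is P(x) = x(44 − x).
P'(x) = 44 − 2x = 0 gives x = 22; P'' = −2 < 0, so this is the maximum.
P = 22·22 = 484.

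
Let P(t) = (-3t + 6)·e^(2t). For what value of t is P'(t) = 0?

By the product rule, P'(t) = (-6t + 9)·e^(2t). Since e^(2t) > 0, the only critical point is t = 3/2.
P''(3/2) has the same sign as -6 < 0, so this is a local maximum.
P(3/2) = (3/2)·e^(3) ≈ 30.1283.

3/2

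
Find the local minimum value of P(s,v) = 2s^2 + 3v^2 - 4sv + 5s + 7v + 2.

-297/8

∂P/∂s = 4s - 4v + 5 = 0 and ∂P/∂v = -4s + 6v + 7 = 0, so (s, v) = (-29/4, -6).
The Hessian has P_{ss} = 4, P_{vv} = 6, P_{sv} = -4, giving D = 8 > 0 with P_{ss} > 0, so the point is a local minimum.
P(-29/4, -6) = -297/8.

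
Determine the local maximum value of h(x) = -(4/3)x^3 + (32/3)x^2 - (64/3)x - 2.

-2

h'(x) = -4x^2 + (64/3)x - 64/3. Setting h'(x) = 0 gives x ∈ {4/3, 4}.
h''(x) = -8x + 64/3. h''(4/3) = 32/3 > 0 ⇒ local minimum; h''(4) = -32/3 < 0 ⇒ local maximum.
Thus h has its local maximum at x = 4, with value -2.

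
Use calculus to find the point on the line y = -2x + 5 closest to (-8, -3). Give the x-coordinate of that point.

Minimize D(x)^2 = (x + 8)^2 + (-2x + 8)^2.
d/dx[D^2] = 2(x + 8) + 2·(-2)·(-2x + 8) = 0 ⇒ x = 8/5.
Then y = 9/5 and the distance is √(576/5) ≈ 10.7331.

8/5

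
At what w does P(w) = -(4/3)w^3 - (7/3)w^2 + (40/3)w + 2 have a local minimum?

P'(w) = -4w^2 - (14/3)w + 40/3 = 0 at w = -5/2, 4/3.
Second-derivative test with P''(w) = -8w - 14/3: P''(-5/2) = 46/3 > 0 ⇒ local minimum; P''(4/3) = -46/3 < 0 ⇒ local maximum.
Thus P has its local minimum at w = -5/2, with value -301/12.

-5/2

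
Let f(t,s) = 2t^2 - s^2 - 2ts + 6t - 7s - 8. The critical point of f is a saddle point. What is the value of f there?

∂f/∂t = 4t - 2s + 6 = 0 and ∂f/∂s = -2t - 2s - 7 = 0, so (t, s) = (-13/6, -4/3).
The Hessian has f_{tt} = 4, f_{ss} = -2, f_{ts} = -2, giving D = -12 < 0, so the point is a saddle point.
f(-13/6, -4/3) = -59/6.

-59/6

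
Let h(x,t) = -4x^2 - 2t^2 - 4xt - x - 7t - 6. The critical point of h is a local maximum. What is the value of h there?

37/8

∂h/∂x = -8x - 4t - 1 = 0 and ∂h/∂t = -4x - 4t - 7 = 0, so (x, t) = (3/2, -13/4).
The Hessian has h_{xx} = -8, h_{tt} = -4, h_{xt} = -4, giving D = 16 > 0 with h_{xx} < 0, so the point is a local maximum.
h(3/2, -13/4) = 37/8.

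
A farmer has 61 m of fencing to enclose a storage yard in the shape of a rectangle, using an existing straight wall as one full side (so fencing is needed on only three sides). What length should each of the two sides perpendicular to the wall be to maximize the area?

61/4

Let the sides perpendicular to the wall have length x and the parallel side y, so 2x + y = 61 and the area is A = xy = x(61 − 2x).
A'(x) = 61 − 4x = 0 gives x = 61/4, and A''(x) = −4 < 0 confirms a maximum.
Then y = 61 − 2·61/4 = 61/2 and A = 3721/8.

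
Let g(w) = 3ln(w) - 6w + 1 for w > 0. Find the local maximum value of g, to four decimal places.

g'(w) = 3/w − 6 = 0 gives w = 1/2.
g''(w) = -3/w², which is negative for w > 0, so this is a local maximum.
g(1/2) = 3·ln(1/2) - 3 + 1 ≈ -4.0794.

-4.0794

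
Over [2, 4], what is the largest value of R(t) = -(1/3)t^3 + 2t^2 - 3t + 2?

2

Differentiating, R'(t) = -t^2 + 4t - 3; whose only zero in [2, 4] is t = 3.
Compare values at every candidate in [2, 4]: R(2) = 4/3, R(3) = 2, R(4) = 2/3.
The maximum over the interval is 2, attained at t = 3.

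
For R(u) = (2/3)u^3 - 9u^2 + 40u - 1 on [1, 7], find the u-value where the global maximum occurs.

7

R'(u) = 2u^2 - 18u + 40, which vanishes at u = 4 and u = 5.
Compare values at every candidate in [1, 7]: R(1) = 92/3, R(4) = 173/3, R(5) = 172/3, R(7) = 200/3.
So the maximum is R(7) = 200/3.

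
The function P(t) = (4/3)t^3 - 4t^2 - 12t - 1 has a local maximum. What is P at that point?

17/3

Critical points: P'(t) = 4t^2 - 8t - 12 vanishes at t = -1, 3.
Since P''(t) = 8t - 8, we get P''(-1) = -16 < 0 ⇒ local maximum; P''(3) = 16 > 0 ⇒ local minimum.
So the local maximum value is P(-1) = 17/3.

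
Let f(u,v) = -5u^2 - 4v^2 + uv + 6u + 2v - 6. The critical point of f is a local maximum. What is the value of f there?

-298/79

∂f/∂u = -10u + v + 6 = 0 and ∂f/∂v = u - 8v + 2 = 0, so (u, v) = (50/79, 26/79).
The Hessian has f_{uu} = -10, f_{vv} = -8, f_{uv} = 1, giving D = 79 > 0 with f_{uu} < 0, so the point is a local maximum.
f(50/79, 26/79) = -298/79.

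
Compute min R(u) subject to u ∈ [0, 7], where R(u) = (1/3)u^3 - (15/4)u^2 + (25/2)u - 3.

-3

R'(u) = u^2 - (15/2)u + 25/2, which vanishes at u = 5/2 and u = 5.
Compare values at every candidate in [0, 7]: R(0) = -3, R(5/2) = 481/48, R(5) = 89/12, R(7) = 181/12.
Hence the absolute minimum is -3 at u = 0.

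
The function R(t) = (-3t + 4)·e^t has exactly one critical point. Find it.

R'(t) = (-3)·e^t + (-3t + 4)·1·e^t = (-3t + 1)·e^t. Since e^t > 0, the only critical point is t = 1/3.
R''(1/3) has the same sign as -3 < 0, so this is a local maximum.
R(1/3) = (3)·e^(1/3) ≈ 4.1868.

1/3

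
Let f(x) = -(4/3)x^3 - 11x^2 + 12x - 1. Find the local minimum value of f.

Critical points: f'(x) = -4x^2 - 22x + 12 vanishes at x = -6, 1/2.
Since f''(x) = -8x - 22, we get f''(-6) = 26 > 0 ⇒ local minimum; f''(1/2) = -26 < 0 ⇒ local maximum.
The local minimum is f(-6) = -181.

-181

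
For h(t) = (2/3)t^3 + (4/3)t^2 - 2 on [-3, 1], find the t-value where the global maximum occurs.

Differentiating, h'(t) = 2t^2 + (8/3)t; which vanishes at t = -4/3 and t = 0.
Candidates: h(-3) = -8; h(-4/3) = -98/81; h(0) = -2; h(1) = 0.
The maximum over the interval is 0, attained at t = 1.

1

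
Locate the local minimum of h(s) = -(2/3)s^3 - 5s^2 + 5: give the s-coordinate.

Critical points: h'(s) = -2s^2 - 10s vanishes at s = -5, 0.
Since h''(s) = -4s - 10, we get h''(-5) = 10 > 0 ⇒ local minimum; h''(0) = -10 < 0 ⇒ local maximum.
The local minimum is h(-5) = -110/3.

-5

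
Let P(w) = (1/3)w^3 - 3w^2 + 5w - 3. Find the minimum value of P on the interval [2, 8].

-34/3

The derivative is w^2 - 6w + 5, whose only zero in [2, 8] is w = 5.
Evaluating at the critical points and endpoints: P(2) = -7/3; P(5) = -34/3; P(8) = 47/3.
The minimum over the interval is -34/3, attained at w = 5.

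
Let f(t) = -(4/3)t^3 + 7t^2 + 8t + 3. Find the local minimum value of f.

f'(t) = -4t^2 + 14t + 8 = 0 at t = -1/2, 4.
f''(t) = -8t + 14. f''(-1/2) = 18 > 0 ⇒ local minimum; f''(4) = -18 < 0 ⇒ local maximum.
Thus f has its local minimum at t = -1/2, with value 11/12.

11/12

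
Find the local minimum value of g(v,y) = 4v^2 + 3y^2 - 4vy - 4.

-4

∂g/∂v = 8v - 4y = 0 and ∂g/∂y = -4v + 6y = 0, so (v, y) = (0, 0).
The Hessian has g_{vv} = 8, g_{yy} = 6, g_{vy} = -4, giving D = 32 > 0 with g_{vv} > 0, so the point is a local minimum.
g(0, 0) = -4.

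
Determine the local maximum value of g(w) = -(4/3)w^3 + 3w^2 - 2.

g'(w) = -4w^2 + 6w. Setting g'(w) = 0 gives w ∈ {0, 3/2}.
g''(w) = -8w + 6. g''(0) = 6 > 0 ⇒ local minimum; g''(3/2) = -6 < 0 ⇒ local maximum.
So the local maximum value is g(3/2) = 1/4.

1/4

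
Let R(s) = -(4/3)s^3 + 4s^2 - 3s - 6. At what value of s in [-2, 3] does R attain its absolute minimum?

R'(s) = -4s^2 + 8s - 3, which vanishes at s = 1/2 and s = 3/2.
Evaluating at the critical points and endpoints: R(-2) = 80/3; R(1/2) = -20/3; R(3/2) = -6; R(3) = -15.
Hence the absolute minimum is -15 at s = 3.

3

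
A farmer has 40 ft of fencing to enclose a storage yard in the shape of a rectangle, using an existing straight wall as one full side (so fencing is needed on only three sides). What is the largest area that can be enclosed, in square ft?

Let the sides perpendicular to the wall have length x and the parallel side y, so 2x + y = 40 and the area is A = xy = x(40 − 2x).
A'(x) = 40 − 4x = 0 gives x = 10, and A''(x) = −4 < 0 confirms a maximum.
Then y = 40 − 2·10 = 20 and A = 200.

200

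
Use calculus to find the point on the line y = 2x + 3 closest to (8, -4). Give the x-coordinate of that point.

Minimize D(x)^2 = (x - 8)^2 + (2x + 7)^2.
d/dx[D^2] = 2(x - 8) + 2·2·(2x + 7) = 0 ⇒ x = -6/5.
Then y = 3/5 and the distance is √(529/5) ≈ 10.2859.

-6/5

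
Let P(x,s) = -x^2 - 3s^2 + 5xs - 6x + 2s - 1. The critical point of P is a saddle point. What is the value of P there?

∂P/∂x = -2x + 5s - 6 = 0 and ∂P/∂s = 5x - 6s + 2 = 0, so (x, s) = (2, 2).
The Hessian has P_{xx} = -2, P_{ss} = -6, P_{xs} = 5, giving D = -13 < 0, so the point is a saddle point.
P(2, 2) = -5.

-5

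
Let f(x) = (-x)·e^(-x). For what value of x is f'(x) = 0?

Differentiating with the product rule gives f'(x) = (x - 1)·e^(-x). Since e^(-x) > 0, the only critical point is x = 1.
f''(1) has the same sign as 1 > 0, so this is a local minimum.
f(1) = (-1)·e^(-1) ≈ -0.3679.

1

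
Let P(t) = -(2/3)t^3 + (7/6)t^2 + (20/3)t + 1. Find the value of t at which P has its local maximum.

5/2

P'(t) = -2t^2 + (7/3)t + 20/3 = 0 at t = -4/3, 5/2.
Second-derivative test with P''(t) = -4t + 7/3: P''(-4/3) = 23/3 > 0 ⇒ local minimum; P''(5/2) = -23/3 < 0 ⇒ local maximum.
So the local maximum value is P(5/2) = 349/24.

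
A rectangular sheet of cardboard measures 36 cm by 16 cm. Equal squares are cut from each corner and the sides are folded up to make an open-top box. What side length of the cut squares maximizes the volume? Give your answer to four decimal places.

With cut size x, the volume is V(x) = x(36 − 2x)(16 − 2x) for 0 < x < 8.
V'(x) = 12x^2 − 208x + 576. Setting V'(x) = 0 gives x ≈ 3.4598 (the root in (0, 8)).
V''(x) = 24x − 208 is negative there, so this is the maximum; V ≈ 913.6005.

3.4598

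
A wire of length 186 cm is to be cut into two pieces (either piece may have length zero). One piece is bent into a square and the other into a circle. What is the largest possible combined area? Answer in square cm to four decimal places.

2753.0622

Let x be the length used for the square. Square side x/4; circle radius (186−x)/(2π).
A(x) = (x/4)² + π·((186−x)/(2π))² = x²/16 + (186−x)²/(4π) for 0 ≤ x ≤ 186. A'(x) = x/8 − (186−x)/(2π) = 0 gives x = 4·186/(π+4) ≈ 104.1784.
A'' > 0, so the interior critical point is a minimum; the maximum is at an endpoint. A(0) = 2753.0622 and A(186) = 2162.2500, so the largest area is 2753.0622.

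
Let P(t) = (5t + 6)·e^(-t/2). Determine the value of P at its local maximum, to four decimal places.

Differentiating with the product rule gives P'(t) = (-(5/2)t + 2)·e^(-t/2). Since e^(-t/2) > 0, the only critical point is t = 4/5.
P''(4/5) has the same sign as -5/2 < 0, so this is a local maximum.
P(4/5) = (10)·e^(-2/5) ≈ 6.7032.

6.7032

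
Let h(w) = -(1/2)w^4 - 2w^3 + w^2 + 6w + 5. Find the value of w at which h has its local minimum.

h'(w) = -2w^3 - 6w^2 + 2w + 6 = 0 at w = -3, -1, 1.
Since h''(w) = -6w^2 - 12w + 2, we get h''(-3) = -16 < 0 ⇒ local maximum; h''(-1) = 8 > 0 ⇒ local minimum; h''(1) = -16 < 0 ⇒ local maximum.
Thus h has its local minimum at w = -1, with value 3/2.

-1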